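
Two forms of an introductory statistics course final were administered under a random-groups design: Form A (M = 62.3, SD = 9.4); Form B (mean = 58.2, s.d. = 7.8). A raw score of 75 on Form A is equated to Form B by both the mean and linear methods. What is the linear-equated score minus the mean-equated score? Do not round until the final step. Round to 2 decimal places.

-2.16

Mean-equated: 75 + (58.2 − 62.3) = 70.90
Linear-equated: (7.8/9.4)(75 − 62.3) + 58.2 = 68.738
Difference = 68.738 − 70.90 = -2.16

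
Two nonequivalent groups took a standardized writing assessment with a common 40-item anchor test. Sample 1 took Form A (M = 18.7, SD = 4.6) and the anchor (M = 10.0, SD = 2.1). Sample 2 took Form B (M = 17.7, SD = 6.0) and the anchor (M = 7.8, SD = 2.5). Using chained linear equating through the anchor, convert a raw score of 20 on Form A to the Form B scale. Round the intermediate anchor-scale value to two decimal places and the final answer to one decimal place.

Form A → anchor (Sample 1): v = (2.1/4.6)(20 − 18.7) + 10.0 = 10.59
anchor → Form B (Sample 2): y = (6.0/2.5)(10.59 − 7.8) + 17.7 = 24.4

24.4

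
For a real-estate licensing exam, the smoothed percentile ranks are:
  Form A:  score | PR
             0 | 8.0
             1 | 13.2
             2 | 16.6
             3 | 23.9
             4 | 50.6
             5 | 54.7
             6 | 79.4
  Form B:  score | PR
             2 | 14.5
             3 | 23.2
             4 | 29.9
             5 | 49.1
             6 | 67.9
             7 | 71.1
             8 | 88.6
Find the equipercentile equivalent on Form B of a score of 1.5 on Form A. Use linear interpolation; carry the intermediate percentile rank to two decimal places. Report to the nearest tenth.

PR of 1.5 on Form A: 13.2 + (1.5 − 1)/(2 − 1) × (16.6 − 13.2) = 14.90
On Form B, PR 14.90 falls between score 2 (PR 14.5) and 3 (PR 23.2).
Interpolate: 2 + (14.90 − 14.5)/(23.2 − 14.5) × (3 − 2) = 2.0

2.0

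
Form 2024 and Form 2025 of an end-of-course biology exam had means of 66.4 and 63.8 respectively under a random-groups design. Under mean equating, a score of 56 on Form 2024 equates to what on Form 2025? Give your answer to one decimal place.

Mean equating: y = x + (M_Y − M_X) = 56 + (63.8 − 66.4) = 53.4

53.4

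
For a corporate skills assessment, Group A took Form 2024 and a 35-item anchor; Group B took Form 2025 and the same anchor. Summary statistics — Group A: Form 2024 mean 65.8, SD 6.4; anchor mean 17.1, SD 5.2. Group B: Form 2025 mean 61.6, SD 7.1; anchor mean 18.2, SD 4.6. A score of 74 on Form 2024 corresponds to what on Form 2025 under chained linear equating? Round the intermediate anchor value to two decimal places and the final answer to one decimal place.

70.2

Form 2024 → anchor (Group A): v = (5.2/6.4)(74 − 65.8) + 17.1 = 23.76
anchor → Form 2025 (Group B): y = (7.1/4.6)(23.76 − 18.2) + 61.6 = 70.2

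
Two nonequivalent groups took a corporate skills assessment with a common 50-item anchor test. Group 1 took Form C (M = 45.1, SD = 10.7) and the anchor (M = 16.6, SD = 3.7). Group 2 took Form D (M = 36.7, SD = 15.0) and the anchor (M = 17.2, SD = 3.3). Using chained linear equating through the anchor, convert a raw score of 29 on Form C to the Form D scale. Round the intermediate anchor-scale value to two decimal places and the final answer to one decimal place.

Form C → anchor (Group 1): v = (3.7/10.7)(29 − 45.1) + 16.6 = 11.03
anchor → Form D (Group 2): y = (15.0/3.3)(11.03 − 17.2) + 36.7 = 8.7

8.7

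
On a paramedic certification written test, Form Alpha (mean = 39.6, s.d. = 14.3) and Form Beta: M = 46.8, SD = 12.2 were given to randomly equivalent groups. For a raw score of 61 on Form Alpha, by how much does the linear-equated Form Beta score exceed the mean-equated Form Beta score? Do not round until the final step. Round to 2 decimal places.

-3.14

Mean-equated: 61 + (46.8 − 39.6) = 68.20
Linear-equated: (12.2/14.3)(61 − 39.6) + 46.8 = 65.057
Difference = 65.057 − 68.20 = -3.14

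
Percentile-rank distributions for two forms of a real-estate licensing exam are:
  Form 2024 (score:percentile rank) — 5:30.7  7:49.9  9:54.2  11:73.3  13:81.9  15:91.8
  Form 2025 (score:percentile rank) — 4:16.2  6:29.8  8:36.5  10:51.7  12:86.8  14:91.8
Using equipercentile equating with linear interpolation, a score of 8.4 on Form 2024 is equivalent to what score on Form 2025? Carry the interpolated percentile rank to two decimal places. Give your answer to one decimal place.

PR of 8.4 on Form 2024: 49.9 + (8.4 − 7)/(9 − 7) × (54.2 − 49.9) = 52.91
On Form 2025, PR 52.91 falls between score 10 (PR 51.7) and 12 (PR 86.8).
Interpolate: 10 + (52.91 − 51.7)/(86.8 − 51.7) × (12 − 10) = 10.1

10.1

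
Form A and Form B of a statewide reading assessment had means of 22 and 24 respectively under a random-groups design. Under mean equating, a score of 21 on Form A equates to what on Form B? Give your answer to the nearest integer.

Mean equating: y = x + (M_Y − M_X) = 21 + (24 − 22) = 23

23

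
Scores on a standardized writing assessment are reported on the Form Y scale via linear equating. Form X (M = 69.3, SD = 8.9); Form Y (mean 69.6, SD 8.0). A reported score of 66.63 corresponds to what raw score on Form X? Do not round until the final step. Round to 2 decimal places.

66.00

Invert y = (SD_Y/SD_X)(x − M_X) + M_Y:
x = (SD_X/SD_Y)(y − M_Y) + M_X = (8.9/8.0)(66.63 − 69.6) + 69.3
x = 1.112500 × -2.970 + 69.3 = 66.00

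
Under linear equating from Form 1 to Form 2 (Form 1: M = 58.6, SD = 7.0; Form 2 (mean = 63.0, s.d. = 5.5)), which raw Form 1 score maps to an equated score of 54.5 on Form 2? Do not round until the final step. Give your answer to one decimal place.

47.8

Invert y = (SD_Y/SD_X)(x − M_X) + M_Y:
x = (SD_X/SD_Y)(y − M_Y) + M_X = (7.0/5.5)(54.5 − 63.0) + 58.6
x = 1.272727 × -8.500 + 58.6 = 47.8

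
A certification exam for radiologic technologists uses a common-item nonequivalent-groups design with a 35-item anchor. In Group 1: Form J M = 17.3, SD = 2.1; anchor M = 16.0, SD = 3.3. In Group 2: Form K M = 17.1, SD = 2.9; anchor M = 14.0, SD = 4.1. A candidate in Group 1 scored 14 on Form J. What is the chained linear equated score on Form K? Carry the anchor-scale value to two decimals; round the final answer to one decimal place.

14.8

Form J → anchor (Group 1): v = (3.3/2.1)(14 − 17.3) + 16.0 = 10.81
anchor → Form K (Group 2): y = (2.9/4.1)(10.81 − 14.0) + 17.1 = 14.8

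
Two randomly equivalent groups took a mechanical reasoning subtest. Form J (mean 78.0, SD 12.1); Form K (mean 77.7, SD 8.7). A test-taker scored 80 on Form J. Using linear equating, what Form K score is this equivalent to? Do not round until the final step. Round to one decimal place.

Linear equating: y = (SD_Y/SD_X)(x − M_X) + M_Y
y = (8.7/12.1)(80 − 78.0) + 77.7
y = 0.719008 × 2.0 + 77.7 = 1.4380 + 77.7 = 79.1

79.1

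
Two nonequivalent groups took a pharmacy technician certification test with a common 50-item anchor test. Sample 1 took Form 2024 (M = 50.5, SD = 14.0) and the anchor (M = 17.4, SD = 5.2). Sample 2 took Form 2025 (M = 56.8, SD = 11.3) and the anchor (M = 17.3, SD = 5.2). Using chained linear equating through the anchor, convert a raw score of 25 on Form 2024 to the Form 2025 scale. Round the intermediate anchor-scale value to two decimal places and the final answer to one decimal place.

36.4

Form 2024 → anchor (Sample 1): v = (5.2/14.0)(25 − 50.5) + 17.4 = 7.93
anchor → Form 2025 (Sample 2): y = (11.3/5.2)(7.93 − 17.3) + 56.8 = 36.4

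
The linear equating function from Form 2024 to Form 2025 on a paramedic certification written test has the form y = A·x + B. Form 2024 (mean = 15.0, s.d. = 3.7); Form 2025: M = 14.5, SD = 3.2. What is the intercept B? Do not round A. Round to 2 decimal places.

A = SD_Y / SD_X = 3.2 / 3.7 = 0.864865
B = M_Y − A·M_X = 14.5 − 0.864865 × 15.0 = 1.53

1.53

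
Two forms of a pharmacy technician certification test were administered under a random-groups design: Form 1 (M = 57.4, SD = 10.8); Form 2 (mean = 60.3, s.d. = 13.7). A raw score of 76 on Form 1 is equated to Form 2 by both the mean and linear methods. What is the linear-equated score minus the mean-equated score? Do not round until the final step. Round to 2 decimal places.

4.99

Mean-equated: 76 + (60.3 − 57.4) = 78.90
Linear-equated: (13.7/10.8)(76 − 57.4) + 60.3 = 83.894
Difference = 83.894 − 78.90 = 4.99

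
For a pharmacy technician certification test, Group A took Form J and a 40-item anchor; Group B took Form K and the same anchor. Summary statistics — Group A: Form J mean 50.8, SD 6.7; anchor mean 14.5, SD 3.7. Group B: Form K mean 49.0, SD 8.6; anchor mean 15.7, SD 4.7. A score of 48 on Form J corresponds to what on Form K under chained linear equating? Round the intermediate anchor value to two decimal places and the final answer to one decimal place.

44.0

Form J → anchor (Group A): v = (3.7/6.7)(48 − 50.8) + 14.5 = 12.95
anchor → Form K (Group B): y = (8.6/4.7)(12.95 − 15.7) + 49.0 = 44.0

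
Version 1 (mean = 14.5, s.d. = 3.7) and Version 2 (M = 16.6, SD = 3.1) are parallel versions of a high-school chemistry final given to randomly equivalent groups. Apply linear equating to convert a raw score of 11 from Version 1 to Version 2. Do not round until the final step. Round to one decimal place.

Linear equating: y = (SD_Y/SD_X)(x − M_X) + M_Y
y = (3.1/3.7)(11 − 14.5) + 16.6
y = 0.837838 × -3.5 + 16.6 = -2.9324 + 16.6 = 13.7

13.7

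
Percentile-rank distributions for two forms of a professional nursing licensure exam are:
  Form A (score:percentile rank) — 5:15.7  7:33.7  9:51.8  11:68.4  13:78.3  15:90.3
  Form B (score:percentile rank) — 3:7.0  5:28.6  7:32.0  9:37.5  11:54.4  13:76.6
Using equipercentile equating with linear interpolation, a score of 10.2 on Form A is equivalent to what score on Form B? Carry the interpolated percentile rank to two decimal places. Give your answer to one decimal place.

PR of 10.2 on Form A: 51.8 + (10.2 − 9)/(11 − 9) × (68.4 − 51.8) = 61.76
On Form B, PR 61.76 falls between score 11 (PR 54.4) and 13 (PR 76.6).
Interpolate: 11 + (61.76 − 54.4)/(76.6 − 54.4) × (13 − 11) = 11.7

11.7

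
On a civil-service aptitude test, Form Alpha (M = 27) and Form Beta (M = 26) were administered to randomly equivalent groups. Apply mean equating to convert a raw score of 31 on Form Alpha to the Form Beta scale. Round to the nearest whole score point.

30

Mean equating: y = x + (M_Y − M_X) = 31 + (26 − 27) = 30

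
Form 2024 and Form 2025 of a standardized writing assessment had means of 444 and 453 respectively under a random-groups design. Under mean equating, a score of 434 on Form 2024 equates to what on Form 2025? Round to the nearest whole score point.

443

Mean equating: y = x + (M_Y − M_X) = 434 + (453 − 444) = 443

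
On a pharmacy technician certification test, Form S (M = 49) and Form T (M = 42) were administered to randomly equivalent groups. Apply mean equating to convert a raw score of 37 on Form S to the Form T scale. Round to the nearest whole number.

30

Mean equating: y = x + (M_Y − M_X) = 37 + (42 − 49) = 30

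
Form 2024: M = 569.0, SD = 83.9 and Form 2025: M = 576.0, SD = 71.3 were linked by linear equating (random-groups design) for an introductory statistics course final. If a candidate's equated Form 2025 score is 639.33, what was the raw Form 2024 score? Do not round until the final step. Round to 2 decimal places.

Invert y = (SD_Y/SD_X)(x − M_X) + M_Y:
x = (SD_X/SD_Y)(y − M_Y) + M_X = (83.9/71.3)(639.33 − 576.0) + 569.0
x = 1.176718 × 63.330 + 569.0 = 643.52

643.52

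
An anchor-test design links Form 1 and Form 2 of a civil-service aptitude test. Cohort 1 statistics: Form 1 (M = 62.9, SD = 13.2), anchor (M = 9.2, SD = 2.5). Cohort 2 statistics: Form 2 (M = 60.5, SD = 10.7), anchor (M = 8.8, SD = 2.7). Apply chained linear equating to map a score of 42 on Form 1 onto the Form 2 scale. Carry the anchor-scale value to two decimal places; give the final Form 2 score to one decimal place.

46.4

Form 1 → anchor (Cohort 1): v = (2.5/13.2)(42 − 62.9) + 9.2 = 5.24
anchor → Form 2 (Cohort 2): y = (10.7/2.7)(5.24 − 8.8) + 60.5 = 46.4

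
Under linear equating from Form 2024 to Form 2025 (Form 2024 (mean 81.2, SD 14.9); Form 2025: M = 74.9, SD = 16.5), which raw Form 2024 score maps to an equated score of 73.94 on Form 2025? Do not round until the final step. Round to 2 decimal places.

80.33

Invert y = (SD_Y/SD_X)(x − M_X) + M_Y:
x = (SD_X/SD_Y)(y − M_Y) + M_X = (14.9/16.5)(73.94 − 74.9) + 81.2
x = 0.903030 × -0.960 + 81.2 = 80.33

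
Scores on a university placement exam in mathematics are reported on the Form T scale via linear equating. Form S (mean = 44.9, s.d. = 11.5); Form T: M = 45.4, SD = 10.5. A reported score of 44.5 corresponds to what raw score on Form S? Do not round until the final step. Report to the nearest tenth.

Invert y = (SD_Y/SD_X)(x − M_X) + M_Y:
x = (SD_X/SD_Y)(y − M_Y) + M_X = (11.5/10.5)(44.5 − 45.4) + 44.9
x = 1.095238 × -0.900 + 44.9 = 43.9

43.9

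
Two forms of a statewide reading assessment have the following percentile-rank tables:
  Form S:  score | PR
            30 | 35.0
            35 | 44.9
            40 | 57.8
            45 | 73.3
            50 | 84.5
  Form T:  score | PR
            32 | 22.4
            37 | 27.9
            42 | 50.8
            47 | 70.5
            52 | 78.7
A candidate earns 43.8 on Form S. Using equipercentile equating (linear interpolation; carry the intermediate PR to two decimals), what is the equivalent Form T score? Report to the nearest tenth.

PR of 43.8 on Form S: 57.8 + (43.8 − 40)/(45 − 40) × (73.3 − 57.8) = 69.58
On Form T, PR 69.58 falls between score 42 (PR 50.8) and 47 (PR 70.5).
Interpolate: 42 + (69.58 − 50.8)/(70.5 − 50.8) × (47 − 42) = 46.8

46.8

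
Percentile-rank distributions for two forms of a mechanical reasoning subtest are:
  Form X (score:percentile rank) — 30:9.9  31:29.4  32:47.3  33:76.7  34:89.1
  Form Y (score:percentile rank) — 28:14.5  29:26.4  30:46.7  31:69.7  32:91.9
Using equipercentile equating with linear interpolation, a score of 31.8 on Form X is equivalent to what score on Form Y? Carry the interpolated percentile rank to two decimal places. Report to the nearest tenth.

29.9

PR of 31.8 on Form X: 29.4 + (31.8 − 31)/(32 − 31) × (47.3 − 29.4) = 43.72
On Form Y, PR 43.72 falls between score 29 (PR 26.4) and 30 (PR 46.7).
Interpolate: 29 + (43.72 − 26.4)/(46.7 − 26.4) × (30 − 29) = 29.9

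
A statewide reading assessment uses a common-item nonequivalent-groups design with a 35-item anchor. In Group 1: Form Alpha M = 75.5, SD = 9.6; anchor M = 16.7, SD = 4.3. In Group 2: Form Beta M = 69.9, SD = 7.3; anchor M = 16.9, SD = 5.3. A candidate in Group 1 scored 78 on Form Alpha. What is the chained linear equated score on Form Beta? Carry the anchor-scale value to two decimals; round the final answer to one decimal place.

71.2

Form Alpha → anchor (Group 1): v = (4.3/9.6)(78 − 75.5) + 16.7 = 17.82
anchor → Form Beta (Group 2): y = (7.3/5.3)(17.82 − 16.9) + 69.9 = 71.2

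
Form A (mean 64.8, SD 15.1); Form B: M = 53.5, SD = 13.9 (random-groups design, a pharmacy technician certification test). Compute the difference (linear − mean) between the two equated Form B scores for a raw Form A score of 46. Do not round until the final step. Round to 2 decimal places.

Mean-equated: 46 + (53.5 − 64.8) = 34.70
Linear-equated: (13.9/15.1)(46 − 64.8) + 53.5 = 36.194
Difference = 36.194 − 34.70 = 1.49

1.49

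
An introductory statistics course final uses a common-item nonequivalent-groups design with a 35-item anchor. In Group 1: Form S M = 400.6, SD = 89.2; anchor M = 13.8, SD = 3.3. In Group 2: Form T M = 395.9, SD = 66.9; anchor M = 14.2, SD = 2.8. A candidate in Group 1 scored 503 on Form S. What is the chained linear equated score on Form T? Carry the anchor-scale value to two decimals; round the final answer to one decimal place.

Form S → anchor (Group 1): v = (3.3/89.2)(503 − 400.6) + 13.8 = 17.59
anchor → Form T (Group 2): y = (66.9/2.8)(17.59 − 14.2) + 395.9 = 476.9

476.9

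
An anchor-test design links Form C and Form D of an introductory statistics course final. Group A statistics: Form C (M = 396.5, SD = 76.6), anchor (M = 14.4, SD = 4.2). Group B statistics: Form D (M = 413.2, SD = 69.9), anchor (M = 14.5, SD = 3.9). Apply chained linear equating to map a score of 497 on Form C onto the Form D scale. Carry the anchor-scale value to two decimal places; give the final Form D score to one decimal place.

Form C → anchor (Group A): v = (4.2/76.6)(497 − 396.5) + 14.4 = 19.91
anchor → Form D (Group B): y = (69.9/3.9)(19.91 − 14.5) + 413.2 = 510.2

510.2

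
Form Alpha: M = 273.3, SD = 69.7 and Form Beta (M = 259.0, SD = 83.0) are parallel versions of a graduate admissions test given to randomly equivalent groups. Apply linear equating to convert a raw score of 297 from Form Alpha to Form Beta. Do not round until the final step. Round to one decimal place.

287.2

Linear equating: y = (SD_Y/SD_X)(x − M_X) + M_Y
y = (83.0/69.7)(297 − 273.3) + 259.0
y = 1.190818 × 23.7 + 259.0 = 28.2224 + 259.0 = 287.2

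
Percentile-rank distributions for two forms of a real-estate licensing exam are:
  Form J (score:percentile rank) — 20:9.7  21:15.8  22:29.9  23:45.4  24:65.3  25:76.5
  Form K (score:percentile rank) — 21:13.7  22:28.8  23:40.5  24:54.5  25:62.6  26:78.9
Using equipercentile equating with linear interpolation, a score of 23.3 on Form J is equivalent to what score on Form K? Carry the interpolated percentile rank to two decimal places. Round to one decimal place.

PR of 23.3 on Form J: 45.4 + (23.3 − 23)/(24 − 23) × (65.3 − 45.4) = 51.37
On Form K, PR 51.37 falls between score 23 (PR 40.5) and 24 (PR 54.5).
Interpolate: 23 + (51.37 − 40.5)/(54.5 − 40.5) × (24 − 23) = 23.8

23.8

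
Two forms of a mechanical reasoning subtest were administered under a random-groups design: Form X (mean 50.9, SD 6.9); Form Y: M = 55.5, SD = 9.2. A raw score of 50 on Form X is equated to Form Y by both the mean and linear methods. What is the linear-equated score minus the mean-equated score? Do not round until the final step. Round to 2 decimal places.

Mean-equated: 50 + (55.5 − 50.9) = 54.60
Linear-equated: (9.2/6.9)(50 − 50.9) + 55.5 = 54.300
Difference = 54.300 − 54.60 = -0.30

-0.30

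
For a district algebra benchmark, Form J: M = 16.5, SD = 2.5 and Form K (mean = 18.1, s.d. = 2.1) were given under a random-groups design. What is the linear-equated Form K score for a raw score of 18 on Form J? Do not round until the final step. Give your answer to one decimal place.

19.4

Linear equating: y = (SD_Y/SD_X)(x − M_X) + M_Y
y = (2.1/2.5)(18 − 16.5) + 18.1
y = 0.840000 × 1.5 + 18.1 = 1.2600 + 18.1 = 19.4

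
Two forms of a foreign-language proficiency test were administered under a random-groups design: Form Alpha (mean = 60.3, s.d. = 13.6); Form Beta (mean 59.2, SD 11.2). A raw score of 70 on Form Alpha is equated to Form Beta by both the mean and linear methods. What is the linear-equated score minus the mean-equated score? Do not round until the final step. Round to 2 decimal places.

Mean-equated: 70 + (59.2 − 60.3) = 68.90
Linear-equated: (11.2/13.6)(70 − 60.3) + 59.2 = 67.188
Difference = 67.188 − 68.90 = -1.71

-1.71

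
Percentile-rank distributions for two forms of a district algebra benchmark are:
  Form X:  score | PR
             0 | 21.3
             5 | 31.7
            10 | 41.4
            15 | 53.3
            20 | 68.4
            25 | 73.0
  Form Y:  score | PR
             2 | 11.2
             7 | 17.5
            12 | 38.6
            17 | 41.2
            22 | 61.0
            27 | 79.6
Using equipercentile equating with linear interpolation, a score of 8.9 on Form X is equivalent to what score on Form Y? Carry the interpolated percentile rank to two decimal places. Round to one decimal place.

13.3

PR of 8.9 on Form X: 31.7 + (8.9 − 5)/(10 − 5) × (41.4 − 31.7) = 39.27
On Form Y, PR 39.27 falls between score 12 (PR 38.6) and 17 (PR 41.2).
Interpolate: 12 + (39.27 − 38.6)/(41.2 − 38.6) × (17 − 12) = 13.3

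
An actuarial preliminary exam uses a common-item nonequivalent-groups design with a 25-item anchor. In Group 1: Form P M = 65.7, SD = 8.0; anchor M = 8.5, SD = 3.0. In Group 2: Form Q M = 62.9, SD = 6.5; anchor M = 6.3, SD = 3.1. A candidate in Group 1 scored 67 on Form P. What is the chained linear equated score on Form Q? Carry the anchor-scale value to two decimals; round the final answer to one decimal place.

68.5

Form P → anchor (Group 1): v = (3.0/8.0)(67 − 65.7) + 8.5 = 8.99
anchor → Form Q (Group 2): y = (6.5/3.1)(8.99 − 6.3) + 62.9 = 68.5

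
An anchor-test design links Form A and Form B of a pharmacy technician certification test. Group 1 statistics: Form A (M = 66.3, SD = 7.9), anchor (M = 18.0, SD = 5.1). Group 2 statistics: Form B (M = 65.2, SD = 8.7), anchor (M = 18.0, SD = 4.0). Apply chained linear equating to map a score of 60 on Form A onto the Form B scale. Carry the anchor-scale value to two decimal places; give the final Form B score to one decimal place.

Form A → anchor (Group 1): v = (5.1/7.9)(60 − 66.3) + 18.0 = 13.93
anchor → Form B (Group 2): y = (8.7/4.0)(13.93 − 18.0) + 65.2 = 56.3

56.3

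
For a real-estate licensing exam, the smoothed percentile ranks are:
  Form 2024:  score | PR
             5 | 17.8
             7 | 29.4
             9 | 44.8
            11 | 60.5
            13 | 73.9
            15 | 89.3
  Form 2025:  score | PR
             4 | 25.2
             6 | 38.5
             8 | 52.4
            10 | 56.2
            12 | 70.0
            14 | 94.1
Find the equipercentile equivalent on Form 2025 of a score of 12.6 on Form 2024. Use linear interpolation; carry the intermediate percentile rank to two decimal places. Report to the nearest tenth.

12.1

PR of 12.6 on Form 2024: 60.5 + (12.6 − 11)/(13 − 11) × (73.9 − 60.5) = 71.22
On Form 2025, PR 71.22 falls between score 12 (PR 70.0) and 14 (PR 94.1).
Interpolate: 12 + (71.22 − 70.0)/(94.1 − 70.0) × (14 − 12) = 12.1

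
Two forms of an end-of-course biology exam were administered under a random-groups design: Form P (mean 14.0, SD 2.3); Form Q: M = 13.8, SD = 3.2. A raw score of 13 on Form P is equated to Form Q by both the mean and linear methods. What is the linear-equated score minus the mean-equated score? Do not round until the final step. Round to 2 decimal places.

Mean-equated: 13 + (13.8 − 14.0) = 12.80
Linear-equated: (3.2/2.3)(13 − 14.0) + 13.8 = 12.409
Difference = 12.409 − 12.80 = -0.39

-0.39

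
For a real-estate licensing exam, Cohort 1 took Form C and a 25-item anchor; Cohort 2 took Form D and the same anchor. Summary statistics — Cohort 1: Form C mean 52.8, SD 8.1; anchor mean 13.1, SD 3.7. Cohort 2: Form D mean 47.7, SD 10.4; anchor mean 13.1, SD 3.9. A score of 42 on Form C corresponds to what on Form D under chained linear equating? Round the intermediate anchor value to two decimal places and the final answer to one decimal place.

Form C → anchor (Cohort 1): v = (3.7/8.1)(42 − 52.8) + 13.1 = 8.17
anchor → Form D (Cohort 2): y = (10.4/3.9)(8.17 − 13.1) + 47.7 = 34.6

34.6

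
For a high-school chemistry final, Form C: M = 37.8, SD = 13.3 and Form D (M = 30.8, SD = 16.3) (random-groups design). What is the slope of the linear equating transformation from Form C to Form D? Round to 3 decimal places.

1.226

A = SD_Y / SD_X = 16.3 / 13.3 = 1.226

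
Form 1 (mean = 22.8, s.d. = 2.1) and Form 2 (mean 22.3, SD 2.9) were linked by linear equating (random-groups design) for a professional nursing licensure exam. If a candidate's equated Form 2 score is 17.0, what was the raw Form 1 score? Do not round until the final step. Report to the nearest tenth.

Invert y = (SD_Y/SD_X)(x − M_X) + M_Y:
x = (SD_X/SD_Y)(y − M_Y) + M_X = (2.1/2.9)(17.0 − 22.3) + 22.8
x = 0.724138 × -5.300 + 22.8 = 19.0

19.0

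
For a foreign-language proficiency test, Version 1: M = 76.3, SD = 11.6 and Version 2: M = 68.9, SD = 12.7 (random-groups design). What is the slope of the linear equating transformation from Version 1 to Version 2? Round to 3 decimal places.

1.095

A = SD_Y / SD_X = 12.7 / 11.6 = 1.095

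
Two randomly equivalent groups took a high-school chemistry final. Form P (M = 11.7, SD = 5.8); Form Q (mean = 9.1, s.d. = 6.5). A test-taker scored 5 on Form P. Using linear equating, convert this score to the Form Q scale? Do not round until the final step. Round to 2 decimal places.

1.59

Linear equating: y = (SD_Y/SD_X)(x − M_X) + M_Y
y = (6.5/5.8)(5 − 11.7) + 9.1
y = 1.120690 × -6.7 + 9.1 = -7.5086 + 9.1 = 1.59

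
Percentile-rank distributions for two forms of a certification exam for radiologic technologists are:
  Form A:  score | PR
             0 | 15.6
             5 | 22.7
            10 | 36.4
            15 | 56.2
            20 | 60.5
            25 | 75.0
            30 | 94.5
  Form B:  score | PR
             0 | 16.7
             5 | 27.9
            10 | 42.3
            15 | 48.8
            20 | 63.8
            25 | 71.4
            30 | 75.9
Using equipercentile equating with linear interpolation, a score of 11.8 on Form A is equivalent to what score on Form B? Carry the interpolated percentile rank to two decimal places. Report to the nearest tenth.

PR of 11.8 on Form A: 36.4 + (11.8 − 10)/(15 − 10) × (56.2 − 36.4) = 43.53
On Form B, PR 43.53 falls between score 10 (PR 42.3) and 15 (PR 48.8).
Interpolate: 10 + (43.53 − 42.3)/(48.8 − 42.3) × (15 − 10) = 10.9

10.9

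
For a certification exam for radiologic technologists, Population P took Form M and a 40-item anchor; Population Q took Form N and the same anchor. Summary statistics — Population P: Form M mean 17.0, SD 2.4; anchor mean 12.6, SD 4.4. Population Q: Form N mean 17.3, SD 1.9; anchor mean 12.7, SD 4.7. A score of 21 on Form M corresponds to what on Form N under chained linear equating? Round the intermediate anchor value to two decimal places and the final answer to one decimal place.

Form M → anchor (Population P): v = (4.4/2.4)(21 − 17.0) + 12.6 = 19.93
anchor → Form N (Population Q): y = (1.9/4.7)(19.93 − 12.7) + 17.3 = 20.2

20.2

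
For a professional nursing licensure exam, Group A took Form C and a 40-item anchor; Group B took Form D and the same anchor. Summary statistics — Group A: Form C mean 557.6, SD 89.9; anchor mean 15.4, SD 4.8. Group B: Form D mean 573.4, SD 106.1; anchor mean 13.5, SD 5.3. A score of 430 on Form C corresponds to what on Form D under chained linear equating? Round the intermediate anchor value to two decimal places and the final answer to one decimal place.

Form C → anchor (Group A): v = (4.8/89.9)(430 − 557.6) + 15.4 = 8.59
anchor → Form D (Group B): y = (106.1/5.3)(8.59 − 13.5) + 573.4 = 475.1

475.1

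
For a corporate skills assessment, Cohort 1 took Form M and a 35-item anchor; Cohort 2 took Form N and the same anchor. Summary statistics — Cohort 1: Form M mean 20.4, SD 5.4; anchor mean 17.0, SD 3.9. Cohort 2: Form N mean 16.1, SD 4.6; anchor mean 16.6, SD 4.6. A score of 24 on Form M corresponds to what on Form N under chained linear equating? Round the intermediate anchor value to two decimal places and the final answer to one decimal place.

Form M → anchor (Cohort 1): v = (3.9/5.4)(24 − 20.4) + 17.0 = 19.60
anchor → Form N (Cohort 2): y = (4.6/4.6)(19.60 − 16.6) + 16.1 = 19.1

19.1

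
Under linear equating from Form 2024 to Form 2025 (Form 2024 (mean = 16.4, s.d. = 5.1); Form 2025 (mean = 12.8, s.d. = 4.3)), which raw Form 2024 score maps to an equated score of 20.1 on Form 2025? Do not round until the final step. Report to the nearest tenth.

Invert y = (SD_Y/SD_X)(x − M_X) + M_Y:
x = (SD_X/SD_Y)(y − M_Y) + M_X = (5.1/4.3)(20.1 − 12.8) + 16.4
x = 1.186047 × 7.300 + 16.4 = 25.1

25.1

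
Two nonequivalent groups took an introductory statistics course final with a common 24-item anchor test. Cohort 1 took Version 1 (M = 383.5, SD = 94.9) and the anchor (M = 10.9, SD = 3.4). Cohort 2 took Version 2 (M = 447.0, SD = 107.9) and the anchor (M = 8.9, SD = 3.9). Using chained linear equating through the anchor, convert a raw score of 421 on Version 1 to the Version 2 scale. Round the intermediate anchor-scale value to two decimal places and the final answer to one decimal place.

539.4

Version 1 → anchor (Cohort 1): v = (3.4/94.9)(421 − 383.5) + 10.9 = 12.24
anchor → Version 2 (Cohort 2): y = (107.9/3.9)(12.24 − 8.9) + 447.0 = 539.4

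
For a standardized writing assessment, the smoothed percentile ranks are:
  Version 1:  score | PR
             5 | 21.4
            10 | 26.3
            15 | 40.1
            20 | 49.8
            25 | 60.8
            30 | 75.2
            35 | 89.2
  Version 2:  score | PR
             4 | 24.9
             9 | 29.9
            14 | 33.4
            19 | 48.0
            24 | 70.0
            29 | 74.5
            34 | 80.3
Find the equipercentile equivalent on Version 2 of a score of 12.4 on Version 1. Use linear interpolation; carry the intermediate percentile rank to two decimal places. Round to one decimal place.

13.3

PR of 12.4 on Version 1: 26.3 + (12.4 − 10)/(15 − 10) × (40.1 − 26.3) = 32.92
On Version 2, PR 32.92 falls between score 9 (PR 29.9) and 14 (PR 33.4).
Interpolate: 9 + (32.92 − 29.9)/(33.4 − 29.9) × (14 − 9) = 13.3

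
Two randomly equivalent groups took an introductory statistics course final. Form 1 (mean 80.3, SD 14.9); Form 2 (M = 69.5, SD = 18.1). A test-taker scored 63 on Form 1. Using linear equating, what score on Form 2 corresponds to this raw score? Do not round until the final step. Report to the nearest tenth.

48.5

Linear equating: y = (SD_Y/SD_X)(x − M_X) + M_Y
y = (18.1/14.9)(63 − 80.3) + 69.5
y = 1.214765 × -17.3 + 69.5 = -21.0154 + 69.5 = 48.5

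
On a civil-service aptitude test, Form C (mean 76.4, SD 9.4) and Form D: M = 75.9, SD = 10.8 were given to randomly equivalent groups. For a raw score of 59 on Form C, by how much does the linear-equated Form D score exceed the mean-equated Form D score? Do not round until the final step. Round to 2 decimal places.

Mean-equated: 59 + (75.9 − 76.4) = 58.50
Linear-equated: (10.8/9.4)(59 − 76.4) + 75.9 = 55.909
Difference = 55.909 − 58.50 = -2.59

-2.59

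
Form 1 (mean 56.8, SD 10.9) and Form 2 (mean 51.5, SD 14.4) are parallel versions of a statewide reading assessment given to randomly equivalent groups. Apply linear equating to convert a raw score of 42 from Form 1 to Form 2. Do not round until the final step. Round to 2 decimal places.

Linear equating: y = (SD_Y/SD_X)(x − M_X) + M_Y
y = (14.4/10.9)(42 − 56.8) + 51.5
y = 1.321101 × -14.8 + 51.5 = -19.5523 + 51.5 = 31.95

31.95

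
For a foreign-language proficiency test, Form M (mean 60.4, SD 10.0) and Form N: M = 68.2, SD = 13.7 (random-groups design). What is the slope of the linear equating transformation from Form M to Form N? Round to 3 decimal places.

A = SD_Y / SD_X = 13.7 / 10.0 = 1.370

1.370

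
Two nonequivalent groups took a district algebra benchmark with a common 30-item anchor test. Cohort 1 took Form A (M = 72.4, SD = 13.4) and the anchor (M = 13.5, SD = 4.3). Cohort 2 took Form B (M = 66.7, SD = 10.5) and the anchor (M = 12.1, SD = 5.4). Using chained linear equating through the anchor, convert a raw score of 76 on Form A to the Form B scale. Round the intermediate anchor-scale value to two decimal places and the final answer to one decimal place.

Form A → anchor (Cohort 1): v = (4.3/13.4)(76 − 72.4) + 13.5 = 14.66
anchor → Form B (Cohort 2): y = (10.5/5.4)(14.66 − 12.1) + 66.7 = 71.7

71.7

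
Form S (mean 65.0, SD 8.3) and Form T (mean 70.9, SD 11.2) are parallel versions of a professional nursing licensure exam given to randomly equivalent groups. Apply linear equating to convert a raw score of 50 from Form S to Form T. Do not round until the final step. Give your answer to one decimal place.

50.7

Linear equating: y = (SD_Y/SD_X)(x − M_X) + M_Y
y = (11.2/8.3)(50 − 65.0) + 70.9
y = 1.349398 × -15.0 + 70.9 = -20.2410 + 70.9 = 50.7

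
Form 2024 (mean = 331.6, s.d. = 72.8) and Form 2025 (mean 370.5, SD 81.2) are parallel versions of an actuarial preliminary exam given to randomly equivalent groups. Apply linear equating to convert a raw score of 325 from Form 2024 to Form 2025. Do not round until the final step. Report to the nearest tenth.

363.1

Linear equating: y = (SD_Y/SD_X)(x − M_X) + M_Y
y = (81.2/72.8)(325 − 331.6) + 370.5
y = 1.115385 × -6.6 + 370.5 = -7.3615 + 370.5 = 363.1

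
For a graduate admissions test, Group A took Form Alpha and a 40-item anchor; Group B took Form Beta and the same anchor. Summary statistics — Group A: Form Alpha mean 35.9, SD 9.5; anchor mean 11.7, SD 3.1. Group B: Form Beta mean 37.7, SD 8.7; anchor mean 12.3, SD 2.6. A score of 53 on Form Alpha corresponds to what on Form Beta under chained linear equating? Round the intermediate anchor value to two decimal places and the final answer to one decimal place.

54.4

Form Alpha → anchor (Group A): v = (3.1/9.5)(53 − 35.9) + 11.7 = 17.28
anchor → Form Beta (Group B): y = (8.7/2.6)(17.28 − 12.3) + 37.7 = 54.4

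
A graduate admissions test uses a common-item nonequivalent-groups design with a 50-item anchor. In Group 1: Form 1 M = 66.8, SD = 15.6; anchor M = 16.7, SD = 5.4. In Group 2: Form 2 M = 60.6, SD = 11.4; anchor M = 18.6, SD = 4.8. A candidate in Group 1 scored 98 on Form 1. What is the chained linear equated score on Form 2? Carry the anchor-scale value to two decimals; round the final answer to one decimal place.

Form 1 → anchor (Group 1): v = (5.4/15.6)(98 − 66.8) + 16.7 = 27.50
anchor → Form 2 (Group 2): y = (11.4/4.8)(27.50 − 18.6) + 60.6 = 81.7

81.7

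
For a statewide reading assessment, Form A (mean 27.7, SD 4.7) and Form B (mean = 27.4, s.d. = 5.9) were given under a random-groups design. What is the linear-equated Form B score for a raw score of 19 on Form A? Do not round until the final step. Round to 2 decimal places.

Linear equating: y = (SD_Y/SD_X)(x − M_X) + M_Y
y = (5.9/4.7)(19 − 27.7) + 27.4
y = 1.255319 × -8.7 + 27.4 = -10.9213 + 27.4 = 16.48

16.48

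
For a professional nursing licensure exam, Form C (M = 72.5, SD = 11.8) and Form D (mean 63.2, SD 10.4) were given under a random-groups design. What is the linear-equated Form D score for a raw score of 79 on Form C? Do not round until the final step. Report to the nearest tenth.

Linear equating: y = (SD_Y/SD_X)(x − M_X) + M_Y
y = (10.4/11.8)(79 − 72.5) + 63.2
y = 0.881356 × 6.5 + 63.2 = 5.7288 + 63.2 = 68.9

68.9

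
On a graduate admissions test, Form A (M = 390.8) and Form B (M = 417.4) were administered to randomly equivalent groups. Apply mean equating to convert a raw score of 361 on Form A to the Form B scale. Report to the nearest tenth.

387.6

Mean equating: y = x + (M_Y − M_X) = 361 + (417.4 − 390.8) = 387.6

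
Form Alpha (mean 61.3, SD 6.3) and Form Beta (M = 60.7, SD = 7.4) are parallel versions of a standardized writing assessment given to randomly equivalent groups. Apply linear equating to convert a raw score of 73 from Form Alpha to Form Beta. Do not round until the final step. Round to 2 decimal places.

74.44

Linear equating: y = (SD_Y/SD_X)(x − M_X) + M_Y
y = (7.4/6.3)(73 − 61.3) + 60.7
y = 1.174603 × 11.7 + 60.7 = 13.7429 + 60.7 = 74.44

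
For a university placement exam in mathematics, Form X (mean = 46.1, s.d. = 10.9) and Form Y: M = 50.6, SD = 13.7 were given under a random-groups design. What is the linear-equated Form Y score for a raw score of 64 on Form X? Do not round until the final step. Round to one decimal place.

73.1

Linear equating: y = (SD_Y/SD_X)(x − M_X) + M_Y
y = (13.7/10.9)(64 − 46.1) + 50.6
y = 1.256881 × 17.9 + 50.6 = 22.4982 + 50.6 = 73.1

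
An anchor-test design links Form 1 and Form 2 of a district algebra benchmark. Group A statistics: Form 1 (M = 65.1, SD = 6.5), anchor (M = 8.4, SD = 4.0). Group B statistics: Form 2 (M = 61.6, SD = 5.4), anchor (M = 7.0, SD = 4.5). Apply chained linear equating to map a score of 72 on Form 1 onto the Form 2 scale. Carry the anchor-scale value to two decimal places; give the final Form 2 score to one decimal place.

Form 1 → anchor (Group A): v = (4.0/6.5)(72 − 65.1) + 8.4 = 12.65
anchor → Form 2 (Group B): y = (5.4/4.5)(12.65 − 7.0) + 61.6 = 68.4

68.4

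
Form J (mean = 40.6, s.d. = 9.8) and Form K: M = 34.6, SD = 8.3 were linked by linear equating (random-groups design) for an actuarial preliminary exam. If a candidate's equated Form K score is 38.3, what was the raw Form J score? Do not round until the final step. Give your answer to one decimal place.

Invert y = (SD_Y/SD_X)(x − M_X) + M_Y:
x = (SD_X/SD_Y)(y − M_Y) + M_X = (9.8/8.3)(38.3 − 34.6) + 40.6
x = 1.180723 × 3.700 + 40.6 = 45.0

45.0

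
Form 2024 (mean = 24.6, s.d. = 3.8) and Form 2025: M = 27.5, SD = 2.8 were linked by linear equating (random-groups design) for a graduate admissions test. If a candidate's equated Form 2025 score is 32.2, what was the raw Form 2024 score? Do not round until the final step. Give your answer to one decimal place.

Invert y = (SD_Y/SD_X)(x − M_X) + M_Y:
x = (SD_X/SD_Y)(y − M_Y) + M_X = (3.8/2.8)(32.2 − 27.5) + 24.6
x = 1.357143 × 4.700 + 24.6 = 31.0

31.0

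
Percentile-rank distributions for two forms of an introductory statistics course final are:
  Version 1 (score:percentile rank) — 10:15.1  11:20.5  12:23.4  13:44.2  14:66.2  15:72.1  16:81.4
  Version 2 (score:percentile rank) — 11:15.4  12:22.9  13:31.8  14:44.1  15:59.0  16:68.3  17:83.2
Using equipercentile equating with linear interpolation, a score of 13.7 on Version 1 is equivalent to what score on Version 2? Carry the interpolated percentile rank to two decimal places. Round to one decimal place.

PR of 13.7 on Version 1: 44.2 + (13.7 − 13)/(14 − 13) × (66.2 − 44.2) = 59.60
On Version 2, PR 59.60 falls between score 15 (PR 59.0) and 16 (PR 68.3).
Interpolate: 15 + (59.60 − 59.0)/(68.3 − 59.0) × (16 − 15) = 15.1

15.1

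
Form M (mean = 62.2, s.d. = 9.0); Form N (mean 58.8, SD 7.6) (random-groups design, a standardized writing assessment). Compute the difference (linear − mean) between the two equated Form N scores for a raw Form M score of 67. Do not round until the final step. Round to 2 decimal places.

Mean-equated: 67 + (58.8 − 62.2) = 63.60
Linear-equated: (7.6/9.0)(67 − 62.2) + 58.8 = 62.853
Difference = 62.853 − 63.60 = -0.75

-0.75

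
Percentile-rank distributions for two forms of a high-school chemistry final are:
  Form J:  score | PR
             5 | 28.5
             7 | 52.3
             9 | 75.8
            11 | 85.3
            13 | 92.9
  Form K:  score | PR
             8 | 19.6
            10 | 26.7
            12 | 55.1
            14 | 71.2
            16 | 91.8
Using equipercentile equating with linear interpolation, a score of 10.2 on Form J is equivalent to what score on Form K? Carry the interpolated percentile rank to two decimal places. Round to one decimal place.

PR of 10.2 on Form J: 75.8 + (10.2 − 9)/(11 − 9) × (85.3 − 75.8) = 81.50
On Form K, PR 81.50 falls between score 14 (PR 71.2) and 16 (PR 91.8).
Interpolate: 14 + (81.50 − 71.2)/(91.8 − 71.2) × (16 − 14) = 15.0

15.0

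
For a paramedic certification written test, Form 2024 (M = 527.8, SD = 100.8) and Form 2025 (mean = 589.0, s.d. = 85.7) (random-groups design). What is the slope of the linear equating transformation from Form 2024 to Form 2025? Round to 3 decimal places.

0.850

A = SD_Y / SD_X = 85.7 / 100.8 = 0.850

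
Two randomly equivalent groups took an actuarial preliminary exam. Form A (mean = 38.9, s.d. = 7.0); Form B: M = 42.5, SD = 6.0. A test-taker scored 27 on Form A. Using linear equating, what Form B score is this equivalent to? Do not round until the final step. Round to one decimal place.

Linear equating: y = (SD_Y/SD_X)(x − M_X) + M_Y
y = (6.0/7.0)(27 − 38.9) + 42.5
y = 0.857143 × -11.9 + 42.5 = -10.2000 + 42.5 = 32.3

32.3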